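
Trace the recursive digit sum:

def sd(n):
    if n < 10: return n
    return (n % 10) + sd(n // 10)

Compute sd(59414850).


sd(59414850) = 0 + sd(5941485)
sd(5941485) = 5 + sd(594148)
sd(594148) = 8 + sd(59414)
sd(59414) = 4 + sd(5941)
sd(5941) = 1 + sd(594)
sd(594) = 4 + sd(59)
sd(59) = 9 + sd(5)
sd(5) = 5  (base case)
Total: 0 + 5 + 8 + 4 + 1 + 4 + 9 + 5 = 36

36


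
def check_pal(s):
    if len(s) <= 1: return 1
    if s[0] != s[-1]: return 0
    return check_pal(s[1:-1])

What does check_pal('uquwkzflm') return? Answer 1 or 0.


check_pal('uquwkzflm'): s[0]='u' != s[-1]='m' -> return 0
Result: 0 (not a palindrome)

0


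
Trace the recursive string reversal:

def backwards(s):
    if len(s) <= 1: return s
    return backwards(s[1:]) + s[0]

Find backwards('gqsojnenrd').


backwards('gqsojnenrd') = backwards('qsojnenrd') + 'g'
backwards('qsojnenrd') = backwards('sojnenrd') + 'q'
backwards('sojnenrd') = backwards('ojnenrd') + 's'
backwards('ojnenrd') = backwards('jnenrd') + 'o'
backwards('jnenrd') = backwards('nenrd') + 'j'
backwards('nenrd') = backwards('enrd') + 'n'
backwards('enrd') = backwards('nrd') + 'e'
backwards('nrd') = backwards('rd') + 'n'
backwards('rd') = backwards('d') + 'r'
backwards('d') = 'd'  (base case)
Concatenating: 'd' + 'r' + 'n' + 'e' + 'n' + 'j' + 'o' + 's' + 'q' + 'g' = 'drnenjosqg'

drnenjosqg


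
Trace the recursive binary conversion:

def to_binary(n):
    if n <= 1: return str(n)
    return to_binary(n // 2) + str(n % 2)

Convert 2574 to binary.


to_binary(2574) = to_binary(1287) + '0'
to_binary(1287) = to_binary(643) + '1'
to_binary(643) = to_binary(321) + '1'
to_binary(321) = to_binary(160) + '1'
to_binary(160) = to_binary(80) + '0'
to_binary(80) = to_binary(40) + '0'
to_binary(40) = to_binary(20) + '0'
to_binary(20) = to_binary(10) + '0'
to_binary(10) = to_binary(5) + '0'
to_binary(5) = to_binary(2) + '1'
to_binary(2) = to_binary(1) + '0'
to_binary(1) = '1'  (base case)
Concatenating: '1' + '0' + '1' + '0' + '0' + '0' + '0' + '0' + '1' + '1' + '1' + '0' = '101000001110'

101000001110


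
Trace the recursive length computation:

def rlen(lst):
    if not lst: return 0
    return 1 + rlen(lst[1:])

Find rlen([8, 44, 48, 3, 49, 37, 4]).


rlen([8, 44, 48, 3, 49, 37, 4]) = 1 + rlen([44, 48, 3, 49, 37, 4])
rlen([44, 48, 3, 49, 37, 4]) = 1 + rlen([48, 3, 49, 37, 4])
rlen([48, 3, 49, 37, 4]) = 1 + rlen([3, 49, 37, 4])
rlen([3, 49, 37, 4]) = 1 + rlen([49, 37, 4])
rlen([49, 37, 4]) = 1 + rlen([37, 4])
rlen([37, 4]) = 1 + rlen([4])
rlen([4]) = 1 + rlen([])
rlen([]) = 0  (base case)
Unwinding: 1 + 1 + 1 + 1 + 1 + 1 + 1 + 0 = 7

7


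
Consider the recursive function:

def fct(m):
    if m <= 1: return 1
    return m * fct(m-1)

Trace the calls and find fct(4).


fct(4)
= 4 * fct(3)
= 4 * 3 * fct(2)
= 4 * 3 * 2 * fct(1)
= 4 * 3 * 2 * 1
= 24

24


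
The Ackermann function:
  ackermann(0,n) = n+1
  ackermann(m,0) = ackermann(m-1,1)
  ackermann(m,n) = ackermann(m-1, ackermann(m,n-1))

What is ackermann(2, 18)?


ackermann(2, 18) = ackermann(1, ackermann(2, 17))
  ackermann(2, 17) = ackermann(1, ackermann(2, 16))
    ackermann(2, 16) = ackermann(1, ackermann(2, 15))
      ackermann(2, 15) = ackermann(1, ackermann(2, 14))
        ackermann(2, 14) = ackermann(1, ackermann(2, 13))
          ackermann(2, 13) = ackermann(1, ackermann(2, 12))
          ackermann(2, 12) = ackermann(1, ackermann(2, 11))
          ackermann(2, 11) = ackermann(1, ackermann(2, 10))
          ackermann(2, 10) = ackermann(1, ackermann(2, 9))
          ackermann(2, 9) = ackermann(1, ackermann(2, 8))
          ackermann(2, 8) = ackermann(1, ackermann(2, 7))
          ackermann(2, 7) = ackermann(1, ackermann(2, 6))
          ackermann(2, 6) = ackermann(1, ackermann(2, 5))
          ackermann(2, 5) = ackermann(1, ackermann(2, 4))
          ackermann(2, 4) = ackermann(1, ackermann(2, 3))
          ackermann(2, 3) = ackermann(1, ackermann(2, 2))
          ackermann(2, 2) = ackermann(1, ackermann(2, 1))
          ackermann(2, 1) = ackermann(1, ackermann(2, 0))
          ackermann(2, 0) = ackermann(1, 1)
          ackermann(1, 1) = ackermann(0, ackermann(1, 0))
          ackermann(1, 0) = ackermann(0, 1)
          ackermann(0, 1) = 2
            = ackermann(0, 2)
          ackermann(0, 2) = 3
            = ackermann(1, 3)
... (trace truncated)
Result: ackermann(2, 18) = 39

39


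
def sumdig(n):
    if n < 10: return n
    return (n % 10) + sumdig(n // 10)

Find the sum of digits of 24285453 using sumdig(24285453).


sumdig(24285453) = 3 + sumdig(2428545)
sumdig(2428545) = 5 + sumdig(242854)
sumdig(242854) = 4 + sumdig(24285)
sumdig(24285) = 5 + sumdig(2428)
sumdig(2428) = 8 + sumdig(242)
sumdig(242) = 2 + sumdig(24)
sumdig(24) = 4 + sumdig(2)
sumdig(2) = 2  (base case)
Total: 3 + 5 + 4 + 5 + 8 + 2 + 4 + 2 = 33

33


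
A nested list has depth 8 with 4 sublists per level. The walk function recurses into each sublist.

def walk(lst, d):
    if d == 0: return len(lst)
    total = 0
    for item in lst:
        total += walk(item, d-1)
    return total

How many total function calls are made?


At depth 0 (root): 1 call
At depth 1: each of 1 parents calls walk on 4 children = 4 calls
At depth 2: each of 4 parents calls walk on 4 children = 16 calls
At depth 3: each of 16 parents calls walk on 4 children = 64 calls
At depth 4: each of 64 parents calls walk on 4 children = 256 calls
At depth 5: each of 256 parents calls walk on 4 children = 1024 calls
At depth 6: each of 1024 parents calls walk on 4 children = 4096 calls
At depth 7: each of 4096 parents calls walk on 4 children = 16384 calls
At depth 8: each of 16384 parents calls walk on 4 children = 65536 calls
Total: 1 + 4 + 16 + 64 + 256 + 1024 + 4096 + 16384 + 65536 = 87381

87381


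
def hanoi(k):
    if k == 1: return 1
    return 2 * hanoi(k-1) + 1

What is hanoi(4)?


hanoi(4) = 2 * hanoi(3) + 1
hanoi(3) = 2 * hanoi(2) + 1
hanoi(2) = 2 * hanoi(1) + 1
hanoi(1) = 1  (base case)
hanoi(2) = 2 * 1 + 1 = 3
hanoi(3) = 2 * 3 + 1 = 7
hanoi(4) = 2 * 7 + 1 = 15

15


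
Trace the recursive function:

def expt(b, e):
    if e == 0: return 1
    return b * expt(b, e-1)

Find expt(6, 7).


expt(6, 7)
= 6 * expt(6, 6)
= 6 * 6 * expt(6, 5)
= 6 * 6 * 6 * expt(6, 4)
= 6 * 6 * 6 * 6 * expt(6, 3)
= 6 * 6 * 6 * 6 * 6 * expt(6, 2)
= 6 * 6 * 6 * 6 * 6 * 6 * expt(6, 1)
= 6 * 6 * 6 * 6 * 6 * 6 * 6 * expt(6, 0)
= 6 * 6 * 6 * 6 * 6 * 6 * 6 * 1
= 279936

279936


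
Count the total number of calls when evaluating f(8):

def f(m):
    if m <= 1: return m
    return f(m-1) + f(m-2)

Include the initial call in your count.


Let C(n) = total calls for f(n)
C(0) = 1, C(1) = 1
C(2) = 1 + C(1) + C(0) = 1 + 1 + 1 = 3
C(3) = 1 + C(2) + C(1) = 1 + 3 + 1 = 5
C(4) = 1 + C(3) + C(2) = 1 + 5 + 3 = 9
C(5) = 1 + C(4) + C(3) = 1 + 9 + 5 = 15
C(6) = 1 + C(5) + C(4) = 1 + 15 + 9 = 25
C(7) = 1 + C(6) + C(5) = 1 + 25 + 15 = 41
C(8) = 1 + C(7) + C(6) = 1 + 41 + 25 = 67

67


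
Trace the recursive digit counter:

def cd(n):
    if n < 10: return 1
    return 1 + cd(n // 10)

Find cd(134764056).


cd(134764056) = 1 + cd(13476405)
cd(13476405) = 1 + cd(1347640)
cd(1347640) = 1 + cd(134764)
cd(134764) = 1 + cd(13476)
cd(13476) = 1 + cd(1347)
cd(1347) = 1 + cd(134)
cd(134) = 1 + cd(13)
cd(13) = 1 + cd(1)
cd(1) = 1  (base case: 1 < 10)
Unwinding: 1 + 1 + 1 + 1 + 1 + 1 + 1 + 1 + 1 = 9

9


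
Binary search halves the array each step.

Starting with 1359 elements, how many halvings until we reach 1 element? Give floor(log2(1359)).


1359 / 2 = 679
679 / 2 = 339
339 / 2 = 169
169 / 2 = 84
84 / 2 = 42
42 / 2 = 21
21 / 2 = 10
10 / 2 = 5
5 / 2 = 2
2 / 2 = 1
Reached 1 after 10 halvings

10


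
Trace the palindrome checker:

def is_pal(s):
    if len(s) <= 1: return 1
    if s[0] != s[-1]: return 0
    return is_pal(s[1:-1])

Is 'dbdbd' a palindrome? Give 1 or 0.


is_pal('dbdbd'): s[0]='d' == s[-1]='d' -> check is_pal('bdb')
is_pal('bdb'): s[0]='b' == s[-1]='b' -> check is_pal('d')
is_pal('d'): len <= 1 -> return 1  (base case)
Result: 1 (palindrome)

1


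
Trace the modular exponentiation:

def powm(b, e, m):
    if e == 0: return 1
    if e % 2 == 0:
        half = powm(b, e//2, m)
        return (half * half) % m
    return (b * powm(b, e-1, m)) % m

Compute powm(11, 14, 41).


powm(11, 14, 41): e is even, compute powm(11, 7, 41)
  powm(11, 7, 41): e is odd, compute powm(11, 6, 41)
    powm(11, 6, 41): e is even, compute powm(11, 3, 41)
      powm(11, 3, 41): e is odd, compute powm(11, 2, 41)
        powm(11, 2, 41): e is even, compute powm(11, 1, 41)
          powm(11, 1, 41): e is odd, compute powm(11, 0, 41)
          powm(11, 0, 41) = 1
          (11 * 1) % 41 = 11
        half=11, (11*11) % 41 = 39
      (11 * 39) % 41 = 19
    half=19, (19*19) % 41 = 33
  (11 * 33) % 41 = 35
half=35, (35*35) % 41 = 36

36


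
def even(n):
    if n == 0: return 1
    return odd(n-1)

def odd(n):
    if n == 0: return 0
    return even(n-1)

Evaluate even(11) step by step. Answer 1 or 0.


even(11) = odd(10)
odd(10) = even(9)
even(9) = odd(8)
odd(8) = even(7)
even(7) = odd(6)
odd(6) = even(5)
even(5) = odd(4)
odd(4) = even(3)
even(3) = odd(2)
odd(2) = even(1)
even(1) = odd(0)
odd(0) = 0  (base case)
Result: 0

0


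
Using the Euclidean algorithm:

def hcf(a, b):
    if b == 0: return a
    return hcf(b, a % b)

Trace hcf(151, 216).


hcf(151, 216) = hcf(216, 151)
hcf(216, 151) = hcf(151, 65)
hcf(151, 65) = hcf(65, 21)
hcf(65, 21) = hcf(21, 2)
hcf(21, 2) = hcf(2, 1)
hcf(2, 1) = hcf(1, 0)
hcf(1, 0) = 1  (base case)

1


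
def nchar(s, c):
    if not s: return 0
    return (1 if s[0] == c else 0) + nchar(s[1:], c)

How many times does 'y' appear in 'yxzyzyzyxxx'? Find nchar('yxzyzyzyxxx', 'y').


s[0]='y' == 'y' -> 1
s[0]='x' != 'y' -> 0
s[0]='z' != 'y' -> 0
s[0]='y' == 'y' -> 1
s[0]='z' != 'y' -> 0
s[0]='y' == 'y' -> 1
s[0]='z' != 'y' -> 0
s[0]='y' == 'y' -> 1
s[0]='x' != 'y' -> 0
s[0]='x' != 'y' -> 0
s[0]='x' != 'y' -> 0
Sum: 1 + 0 + 0 + 1 + 0 + 1 + 0 + 1 + 0 + 0 + 0 = 4

4


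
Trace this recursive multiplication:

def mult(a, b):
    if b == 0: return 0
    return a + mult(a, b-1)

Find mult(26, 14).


mult(26, 14) = 26 + mult(26, 13)
mult(26, 13) = 26 + mult(26, 12)
mult(26, 12) = 26 + mult(26, 11)
mult(26, 11) = 26 + mult(26, 10)
mult(26, 10) = 26 + mult(26, 9)
mult(26, 9) = 26 + mult(26, 8)
mult(26, 8) = 26 + mult(26, 7)
mult(26, 7) = 26 + mult(26, 6)
mult(26, 6) = 26 + mult(26, 5)
mult(26, 5) = 26 + mult(26, 4)
mult(26, 4) = 26 + mult(26, 3)
mult(26, 3) = 26 + mult(26, 2)
mult(26, 2) = 26 + mult(26, 1)
mult(26, 1) = 26 + mult(26, 0)
mult(26, 0) = 0  (base case)
Total: 26 + 26 + 26 + 26 + 26 + 26 + 26 + 26 + 26 + 26 + 26 + 26 + 26 + 26 + 0 = 364

364


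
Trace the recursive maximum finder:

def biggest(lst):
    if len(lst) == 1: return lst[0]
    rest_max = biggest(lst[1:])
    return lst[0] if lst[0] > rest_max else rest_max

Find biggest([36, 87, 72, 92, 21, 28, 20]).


biggest([36, 87, 72, 92, 21, 28, 20]): compare 36 with biggest([87, 72, 92, 21, 28, 20])
biggest([87, 72, 92, 21, 28, 20]): compare 87 with biggest([72, 92, 21, 28, 20])
biggest([72, 92, 21, 28, 20]): compare 72 with biggest([92, 21, 28, 20])
biggest([92, 21, 28, 20]): compare 92 with biggest([21, 28, 20])
biggest([21, 28, 20]): compare 21 with biggest([28, 20])
biggest([28, 20]): compare 28 with biggest([20])
biggest([20]) = 20  (base case)
Compare 28 with 20 -> 28
Compare 21 with 28 -> 28
Compare 92 with 28 -> 92
Compare 72 with 92 -> 92
Compare 87 with 92 -> 92
Compare 36 with 92 -> 92

92


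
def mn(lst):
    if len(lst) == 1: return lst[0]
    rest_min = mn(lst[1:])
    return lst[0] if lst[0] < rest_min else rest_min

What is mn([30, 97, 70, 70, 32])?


mn([30, 97, 70, 70, 32]): compare 30 with mn([97, 70, 70, 32])
mn([97, 70, 70, 32]): compare 97 with mn([70, 70, 32])
mn([70, 70, 32]): compare 70 with mn([70, 32])
mn([70, 32]): compare 70 with mn([32])
mn([32]) = 32  (base case)
Compare 70 with 32 -> 32
Compare 70 with 32 -> 32
Compare 97 with 32 -> 32
Compare 30 with 32 -> 30

30


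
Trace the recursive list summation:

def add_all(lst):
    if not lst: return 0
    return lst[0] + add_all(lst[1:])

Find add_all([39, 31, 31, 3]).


add_all([39, 31, 31, 3]) = 39 + add_all([31, 31, 3])
add_all([31, 31, 3]) = 31 + add_all([31, 3])
add_all([31, 3]) = 31 + add_all([3])
add_all([3]) = 3 + add_all([])
add_all([]) = 0  (base case)
Total: 39 + 31 + 31 + 3 + 0 = 104

104


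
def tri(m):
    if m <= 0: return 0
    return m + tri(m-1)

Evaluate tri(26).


tri(26)
= 26 + 25 + 24 + 23 + 22 + 21 + 20 + 19 + 18 + 17 + 16 + 15 + 14 + 13 + 12 + 11 + 10 + 9 + 8 + 7 + 6 + 5 + 4 + 3 + 2 + 1 + tri(0)
= 26 + 25 + 24 + 23 + 22 + 21 + 20 + 19 + 18 + 17 + 16 + 15 + 14 + 13 + 12 + 11 + 10 + 9 + 8 + 7 + 6 + 5 + 4 + 3 + 2 + 1 + 0
= 351

351


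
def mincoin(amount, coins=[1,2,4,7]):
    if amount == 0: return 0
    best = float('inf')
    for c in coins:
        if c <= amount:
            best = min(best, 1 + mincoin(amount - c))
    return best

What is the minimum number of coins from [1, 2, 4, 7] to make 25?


Building up with DP:
mincoin(0) = 0
mincoin(1) = min(1+mincoin(0)=1+0=1) = 1
mincoin(2) = min(1+mincoin(1)=1+1=2, 1+mincoin(0)=1+0=1) = 1
mincoin(3) = min(1+mincoin(2)=1+1=2, 1+mincoin(1)=1+1=2) = 2
mincoin(4) = min(1+mincoin(3)=1+2=3, 1+mincoin(2)=1+1=2, 1+mincoin(0)=1+0=1) = 1
mincoin(5) = min(1+mincoin(4)=1+1=2, 1+mincoin(3)=1+2=3, 1+mincoin(1)=1+1=2) = 2
mincoin(6) = min(1+mincoin(5)=1+2=3, 1+mincoin(4)=1+1=2, 1+mincoin(2)=1+1=2) = 2
mincoin(7) = min(1+mincoin(6)=1+2=3, 1+mincoin(5)=1+2=3, 1+mincoin(3)=1+2=3, 1+mincoin(0)=1+0=1) = 1
mincoin(8) = min(1+mincoin(7)=1+1=2, 1+mincoin(6)=1+2=3, 1+mincoin(4)=1+1=2, 1+mincoin(1)=1+1=2) = 2
mincoin(9) = min(1+mincoin(8)=1+2=3, 1+mincoin(7)=1+1=2, 1+mincoin(5)=1+2=3, 1+mincoin(2)=1+1=2) = 2
mincoin(10) = min(1+mincoin(9)=1+2=3, 1+mincoin(8)=1+2=3, 1+mincoin(6)=1+2=3, 1+mincoin(3)=1+2=3) = 3
mincoin(11) = min(1+mincoin(10)=1+3=4, 1+mincoin(9)=1+2=3, 1+mincoin(7)=1+1=2, 1+mincoin(4)=1+1=2) = 2
mincoin(12) = min(1+mincoin(11)=1+2=3, 1+mincoin(10)=1+3=4, 1+mincoin(8)=1+2=3, 1+mincoin(5)=1+2=3) = 3
mincoin(13) = min(1+mincoin(12)=1+3=4, 1+mincoin(11)=1+2=3, 1+mincoin(9)=1+2=3, 1+mincoin(6)=1+2=3) = 3
mincoin(14) = min(1+mincoin(13)=1+3=4, 1+mincoin(12)=1+3=4, 1+mincoin(10)=1+3=4, 1+mincoin(7)=1+1=2) = 2
mincoin(15) = min(1+mincoin(14)=1+2=3, 1+mincoin(13)=1+3=4, 1+mincoin(11)=1+2=3, 1+mincoin(8)=1+2=3) = 3
mincoin(16) = min(1+mincoin(15)=1+3=4, 1+mincoin(14)=1+2=3, 1+mincoin(12)=1+3=4, 1+mincoin(9)=1+2=3) = 3
mincoin(17) = min(1+mincoin(16)=1+3=4, 1+mincoin(15)=1+3=4, 1+mincoin(13)=1+3=4, 1+mincoin(10)=1+3=4) = 4
mincoin(18) = min(1+mincoin(17)=1+4=5, 1+mincoin(16)=1+3=4, 1+mincoin(14)=1+2=3, 1+mincoin(11)=1+2=3) = 3
mincoin(19) = min(1+mincoin(18)=1+3=4, 1+mincoin(17)=1+4=5, 1+mincoin(15)=1+3=4, 1+mincoin(12)=1+3=4) = 4
mincoin(20) = min(1+mincoin(19)=1+4=5, 1+mincoin(18)=1+3=4, 1+mincoin(16)=1+3=4, 1+mincoin(13)=1+3=4) = 4
mincoin(21) = min(1+mincoin(20)=1+4=5, 1+mincoin(19)=1+4=5, 1+mincoin(17)=1+4=5, 1+mincoin(14)=1+2=3) = 3
mincoin(22) = min(1+mincoin(21)=1+3=4, 1+mincoin(20)=1+4=5, 1+mincoin(18)=1+3=4, 1+mincoin(15)=1+3=4) = 4
mincoin(23) = min(1+mincoin(22)=1+4=5, 1+mincoin(21)=1+3=4, 1+mincoin(19)=1+4=5, 1+mincoin(16)=1+3=4) = 4
mincoin(24) = min(1+mincoin(23)=1+4=5, 1+mincoin(22)=1+4=5, 1+mincoin(20)=1+4=5, 1+mincoin(17)=1+4=5) = 5
mincoin(25) = min(1+mincoin(24)=1+5=6, 1+mincoin(23)=1+4=5, 1+mincoin(21)=1+3=4, 1+mincoin(18)=1+3=4) = 4

4


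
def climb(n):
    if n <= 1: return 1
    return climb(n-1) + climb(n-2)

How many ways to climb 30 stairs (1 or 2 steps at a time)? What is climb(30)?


Building up from base cases:
climb(0) = 1
climb(1) = 1
climb(2) = climb(1) + climb(0) = 1 + 1 = 2
climb(3) = climb(2) + climb(1) = 2 + 1 = 3
climb(4) = climb(3) + climb(2) = 3 + 2 = 5
climb(5) = climb(4) + climb(3) = 5 + 3 = 8
climb(6) = climb(5) + climb(4) = 8 + 5 = 13
climb(7) = climb(6) + climb(5) = 13 + 8 = 21
climb(8) = climb(7) + climb(6) = 21 + 13 = 34
climb(9) = climb(8) + climb(7) = 34 + 21 = 55
climb(10) = climb(9) + climb(8) = 55 + 34 = 89
climb(11) = climb(10) + climb(9) = 89 + 55 = 144
climb(12) = climb(11) + climb(10) = 144 + 89 = 233
climb(13) = climb(12) + climb(11) = 233 + 144 = 377
climb(14) = climb(13) + climb(12) = 377 + 233 = 610
climb(15) = climb(14) + climb(13) = 610 + 377 = 987
climb(16) = climb(15) + climb(14) = 987 + 610 = 1597
climb(17) = climb(16) + climb(15) = 1597 + 987 = 2584
climb(18) = climb(17) + climb(16) = 2584 + 1597 = 4181
climb(19) = climb(18) + climb(17) = 4181 + 2584 = 6765
climb(20) = climb(19) + climb(18) = 6765 + 4181 = 10946
climb(21) = climb(20) + climb(19) = 10946 + 6765 = 17711
climb(22) = climb(21) + climb(20) = 17711 + 10946 = 28657
climb(23) = climb(22) + climb(21) = 28657 + 17711 = 46368
climb(24) = climb(23) + climb(22) = 46368 + 28657 = 75025
climb(25) = climb(24) + climb(23) = 75025 + 46368 = 121393
climb(26) = climb(25) + climb(24) = 121393 + 75025 = 196418
climb(27) = climb(26) + climb(25) = 196418 + 121393 = 317811
climb(28) = climb(27) + climb(26) = 317811 + 196418 = 514229
climb(29) = climb(28) + climb(27) = 514229 + 317811 = 832040
climb(30) = climb(29) + climb(28) = 832040 + 514229 = 1346269

1346269


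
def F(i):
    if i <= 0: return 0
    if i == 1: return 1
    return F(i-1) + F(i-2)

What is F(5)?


Computing F(5) bottom-up:
F(0) = 0
F(1) = 1
F(2) = F(1) + F(0) = 1 + 0 = 1
F(3) = F(2) + F(1) = 1 + 1 = 2
F(4) = F(3) + F(2) = 2 + 1 = 3
F(5) = F(4) + F(3) = 3 + 2 = 5

5


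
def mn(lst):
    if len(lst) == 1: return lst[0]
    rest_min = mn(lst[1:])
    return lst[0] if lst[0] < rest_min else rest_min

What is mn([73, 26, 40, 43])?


mn([73, 26, 40, 43]): compare 73 with mn([26, 40, 43])
mn([26, 40, 43]): compare 26 with mn([40, 43])
mn([40, 43]): compare 40 with mn([43])
mn([43]) = 43  (base case)
Compare 40 with 43 -> 40
Compare 26 with 40 -> 26
Compare 73 with 26 -> 26

26


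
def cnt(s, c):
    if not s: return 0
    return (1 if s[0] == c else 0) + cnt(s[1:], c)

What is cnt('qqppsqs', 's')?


s[0]='q' != 's' -> 0
s[0]='q' != 's' -> 0
s[0]='p' != 's' -> 0
s[0]='p' != 's' -> 0
s[0]='s' == 's' -> 1
s[0]='q' != 's' -> 0
s[0]='s' == 's' -> 1
Sum: 0 + 0 + 0 + 0 + 1 + 0 + 1 = 2

2


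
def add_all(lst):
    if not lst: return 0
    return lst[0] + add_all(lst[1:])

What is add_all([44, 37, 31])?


add_all([44, 37, 31]) = 44 + add_all([37, 31])
add_all([37, 31]) = 37 + add_all([31])
add_all([31]) = 31 + add_all([])
add_all([]) = 0  (base case)
Total: 44 + 37 + 31 + 0 = 112

112


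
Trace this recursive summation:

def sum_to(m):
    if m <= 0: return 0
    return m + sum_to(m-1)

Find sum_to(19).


sum_to(19)
= 19 + 18 + 17 + 16 + 15 + 14 + 13 + 12 + 11 + 10 + 9 + 8 + 7 + 6 + 5 + 4 + 3 + 2 + 1 + sum_to(0)
= 19 + 18 + 17 + 16 + 15 + 14 + 13 + 12 + 11 + 10 + 9 + 8 + 7 + 6 + 5 + 4 + 3 + 2 + 1 + 0
= 190

190


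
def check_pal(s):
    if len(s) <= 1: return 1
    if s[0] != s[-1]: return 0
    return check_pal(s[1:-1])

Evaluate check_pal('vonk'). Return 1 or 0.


check_pal('vonk'): s[0]='v' != s[-1]='k' -> return 0
Result: 0 (not a palindrome)

0


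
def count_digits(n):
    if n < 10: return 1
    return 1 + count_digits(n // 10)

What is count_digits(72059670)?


count_digits(72059670) = 1 + count_digits(7205967)
count_digits(7205967) = 1 + count_digits(720596)
count_digits(720596) = 1 + count_digits(72059)
count_digits(72059) = 1 + count_digits(7205)
count_digits(7205) = 1 + count_digits(720)
count_digits(720) = 1 + count_digits(72)
count_digits(72) = 1 + count_digits(7)
count_digits(7) = 1  (base case: 7 < 10)
Unwinding: 1 + 1 + 1 + 1 + 1 + 1 + 1 + 1 = 8

8


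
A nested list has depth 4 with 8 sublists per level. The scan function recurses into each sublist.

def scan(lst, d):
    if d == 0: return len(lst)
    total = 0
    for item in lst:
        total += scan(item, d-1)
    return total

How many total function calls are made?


At depth 0 (root): 1 call
At depth 1: each of 1 parents calls scan on 8 children = 8 calls
At depth 2: each of 8 parents calls scan on 8 children = 64 calls
At depth 3: each of 64 parents calls scan on 8 children = 512 calls
At depth 4: each of 512 parents calls scan on 8 children = 4096 calls
Total: 1 + 8 + 64 + 512 + 4096 = 4681

4681


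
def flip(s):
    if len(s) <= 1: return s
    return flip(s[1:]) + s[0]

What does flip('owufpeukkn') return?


flip('owufpeukkn') = flip('wufpeukkn') + 'o'
flip('wufpeukkn') = flip('ufpeukkn') + 'w'
flip('ufpeukkn') = flip('fpeukkn') + 'u'
flip('fpeukkn') = flip('peukkn') + 'f'
flip('peukkn') = flip('eukkn') + 'p'
flip('eukkn') = flip('ukkn') + 'e'
flip('ukkn') = flip('kkn') + 'u'
flip('kkn') = flip('kn') + 'k'
flip('kn') = flip('n') + 'k'
flip('n') = 'n'  (base case)
Concatenating: 'n' + 'k' + 'k' + 'u' + 'e' + 'p' + 'f' + 'u' + 'w' + 'o' = 'nkkuepfuwo'

nkkuepfuwo


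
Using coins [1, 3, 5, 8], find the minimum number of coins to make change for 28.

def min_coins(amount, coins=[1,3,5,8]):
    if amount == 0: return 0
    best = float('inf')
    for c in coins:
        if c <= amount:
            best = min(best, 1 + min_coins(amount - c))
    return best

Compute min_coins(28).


Building up with DP:
min_coins(0) = 0
min_coins(1) = min(1+min_coins(0)=1+0=1) = 1
min_coins(2) = min(1+min_coins(1)=1+1=2) = 2
min_coins(3) = min(1+min_coins(2)=1+2=3, 1+min_coins(0)=1+0=1) = 1
min_coins(4) = min(1+min_coins(3)=1+1=2, 1+min_coins(1)=1+1=2) = 2
min_coins(5) = min(1+min_coins(4)=1+2=3, 1+min_coins(2)=1+2=3, 1+min_coins(0)=1+0=1) = 1
min_coins(6) = min(1+min_coins(5)=1+1=2, 1+min_coins(3)=1+1=2, 1+min_coins(1)=1+1=2) = 2
min_coins(7) = min(1+min_coins(6)=1+2=3, 1+min_coins(4)=1+2=3, 1+min_coins(2)=1+2=3) = 3
min_coins(8) = min(1+min_coins(7)=1+3=4, 1+min_coins(5)=1+1=2, 1+min_coins(3)=1+1=2, 1+min_coins(0)=1+0=1) = 1
min_coins(9) = min(1+min_coins(8)=1+1=2, 1+min_coins(6)=1+2=3, 1+min_coins(4)=1+2=3, 1+min_coins(1)=1+1=2) = 2
min_coins(10) = min(1+min_coins(9)=1+2=3, 1+min_coins(7)=1+3=4, 1+min_coins(5)=1+1=2, 1+min_coins(2)=1+2=3) = 2
min_coins(11) = min(1+min_coins(10)=1+2=3, 1+min_coins(8)=1+1=2, 1+min_coins(6)=1+2=3, 1+min_coins(3)=1+1=2) = 2
min_coins(12) = min(1+min_coins(11)=1+2=3, 1+min_coins(9)=1+2=3, 1+min_coins(7)=1+3=4, 1+min_coins(4)=1+2=3) = 3
min_coins(13) = min(1+min_coins(12)=1+3=4, 1+min_coins(10)=1+2=3, 1+min_coins(8)=1+1=2, 1+min_coins(5)=1+1=2) = 2
min_coins(14) = min(1+min_coins(13)=1+2=3, 1+min_coins(11)=1+2=3, 1+min_coins(9)=1+2=3, 1+min_coins(6)=1+2=3) = 3
min_coins(15) = min(1+min_coins(14)=1+3=4, 1+min_coins(12)=1+3=4, 1+min_coins(10)=1+2=3, 1+min_coins(7)=1+3=4) = 3
min_coins(16) = min(1+min_coins(15)=1+3=4, 1+min_coins(13)=1+2=3, 1+min_coins(11)=1+2=3, 1+min_coins(8)=1+1=2) = 2
min_coins(17) = min(1+min_coins(16)=1+2=3, 1+min_coins(14)=1+3=4, 1+min_coins(12)=1+3=4, 1+min_coins(9)=1+2=3) = 3
min_coins(18) = min(1+min_coins(17)=1+3=4, 1+min_coins(15)=1+3=4, 1+min_coins(13)=1+2=3, 1+min_coins(10)=1+2=3) = 3
min_coins(19) = min(1+min_coins(18)=1+3=4, 1+min_coins(16)=1+2=3, 1+min_coins(14)=1+3=4, 1+min_coins(11)=1+2=3) = 3
min_coins(20) = min(1+min_coins(19)=1+3=4, 1+min_coins(17)=1+3=4, 1+min_coins(15)=1+3=4, 1+min_coins(12)=1+3=4) = 4
min_coins(21) = min(1+min_coins(20)=1+4=5, 1+min_coins(18)=1+3=4, 1+min_coins(16)=1+2=3, 1+min_coins(13)=1+2=3) = 3
min_coins(22) = min(1+min_coins(21)=1+3=4, 1+min_coins(19)=1+3=4, 1+min_coins(17)=1+3=4, 1+min_coins(14)=1+3=4) = 4
min_coins(23) = min(1+min_coins(22)=1+4=5, 1+min_coins(20)=1+4=5, 1+min_coins(18)=1+3=4, 1+min_coins(15)=1+3=4) = 4
min_coins(24) = min(1+min_coins(23)=1+4=5, 1+min_coins(21)=1+3=4, 1+min_coins(19)=1+3=4, 1+min_coins(16)=1+2=3) = 3
min_coins(25) = min(1+min_coins(24)=1+3=4, 1+min_coins(22)=1+4=5, 1+min_coins(20)=1+4=5, 1+min_coins(17)=1+3=4) = 4
min_coins(26) = min(1+min_coins(25)=1+4=5, 1+min_coins(23)=1+4=5, 1+min_coins(21)=1+3=4, 1+min_coins(18)=1+3=4) = 4
min_coins(27) = min(1+min_coins(26)=1+4=5, 1+min_coins(24)=1+3=4, 1+min_coins(22)=1+4=5, 1+min_coins(19)=1+3=4) = 4
min_coins(28) = min(1+min_coins(27)=1+4=5, 1+min_coins(25)=1+4=5, 1+min_coins(23)=1+4=5, 1+min_coins(20)=1+4=5) = 5

5


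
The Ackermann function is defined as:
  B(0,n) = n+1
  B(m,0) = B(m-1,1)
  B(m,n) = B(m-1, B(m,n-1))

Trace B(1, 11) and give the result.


B(1, 11) = B(0, B(1, 10))
  B(1, 10) = B(0, B(1, 9))
    B(1, 9) = B(0, B(1, 8))
      B(1, 8) = B(0, B(1, 7))
        B(1, 7) = B(0, B(1, 6))
          B(1, 6) = B(0, B(1, 5))
          B(1, 5) = B(0, B(1, 4))
          B(1, 4) = B(0, B(1, 3))
          B(1, 3) = B(0, B(1, 2))
          B(1, 2) = B(0, B(1, 1))
          B(1, 1) = B(0, B(1, 0))
          B(1, 0) = B(0, 1)
          B(0, 1) = 2
            = B(0, 2)
          B(0, 2) = 3
            = B(0, 3)
          B(0, 3) = 4
            = B(0, 4)
          B(0, 4) = 5
            = B(0, 5)
          B(0, 5) = 6
            = B(0, 6)
          B(0, 6) = 7
            = B(0, 7)
          B(0, 7) = 8
... (trace truncated)
Result: B(1, 11) = 13

13


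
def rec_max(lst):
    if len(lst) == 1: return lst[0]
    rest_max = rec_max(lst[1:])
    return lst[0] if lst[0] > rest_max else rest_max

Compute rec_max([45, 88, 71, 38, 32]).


rec_max([45, 88, 71, 38, 32]): compare 45 with rec_max([88, 71, 38, 32])
rec_max([88, 71, 38, 32]): compare 88 with rec_max([71, 38, 32])
rec_max([71, 38, 32]): compare 71 with rec_max([38, 32])
rec_max([38, 32]): compare 38 with rec_max([32])
rec_max([32]) = 32  (base case)
Compare 38 with 32 -> 38
Compare 71 with 38 -> 71
Compare 88 with 71 -> 88
Compare 45 with 88 -> 88

88


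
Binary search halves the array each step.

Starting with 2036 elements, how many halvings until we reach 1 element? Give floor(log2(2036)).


2036 / 2 = 1018
1018 / 2 = 509
509 / 2 = 254
254 / 2 = 127
127 / 2 = 63
63 / 2 = 31
31 / 2 = 15
15 / 2 = 7
7 / 2 = 3
3 / 2 = 1
Reached 1 after 10 halvings

10


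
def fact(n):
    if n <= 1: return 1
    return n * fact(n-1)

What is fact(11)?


fact(11)
= 11 * fact(10)
= 11 * 10 * fact(9)
= 11 * 10 * 9 * fact(8)
= 11 * 10 * 9 * 8 * fact(7)
= 11 * 10 * 9 * 8 * 7 * fact(6)
= 11 * 10 * 9 * 8 * 7 * 6 * fact(5)
= 11 * 10 * 9 * 8 * 7 * 6 * 5 * fact(4)
= 11 * 10 * 9 * 8 * 7 * 6 * 5 * 4 * fact(3)
= 11 * 10 * 9 * 8 * 7 * 6 * 5 * 4 * 3 * fact(2)
= 11 * 10 * 9 * 8 * 7 * 6 * 5 * 4 * 3 * 2 * fact(1)
= 11 * 10 * 9 * 8 * 7 * 6 * 5 * 4 * 3 * 2 * 1
= 39916800

39916800


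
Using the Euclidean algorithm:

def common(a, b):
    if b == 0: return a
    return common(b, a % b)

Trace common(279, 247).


common(279, 247) = common(247, 32)
common(247, 32) = common(32, 23)
common(32, 23) = common(23, 9)
common(23, 9) = common(9, 5)
common(9, 5) = common(5, 4)
common(5, 4) = common(4, 1)
common(4, 1) = common(1, 0)
common(1, 0) = 1  (base case)

1


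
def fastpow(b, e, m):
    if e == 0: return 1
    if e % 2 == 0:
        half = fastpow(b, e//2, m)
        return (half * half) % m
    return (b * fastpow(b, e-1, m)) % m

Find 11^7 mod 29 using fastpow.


fastpow(11, 7, 29): e is odd, compute fastpow(11, 6, 29)
  fastpow(11, 6, 29): e is even, compute fastpow(11, 3, 29)
    fastpow(11, 3, 29): e is odd, compute fastpow(11, 2, 29)
      fastpow(11, 2, 29): e is even, compute fastpow(11, 1, 29)
        fastpow(11, 1, 29): e is odd, compute fastpow(11, 0, 29)
          fastpow(11, 0, 29) = 1
        (11 * 1) % 29 = 11
      half=11, (11*11) % 29 = 5
    (11 * 5) % 29 = 26
  half=26, (26*26) % 29 = 9
(11 * 9) % 29 = 12

12


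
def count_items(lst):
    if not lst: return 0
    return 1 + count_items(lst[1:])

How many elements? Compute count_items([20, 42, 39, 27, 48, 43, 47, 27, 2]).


count_items([20, 42, 39, 27, 48, 43, 47, 27, 2]) = 1 + count_items([42, 39, 27, 48, 43, 47, 27, 2])
count_items([42, 39, 27, 48, 43, 47, 27, 2]) = 1 + count_items([39, 27, 48, 43, 47, 27, 2])
count_items([39, 27, 48, 43, 47, 27, 2]) = 1 + count_items([27, 48, 43, 47, 27, 2])
count_items([27, 48, 43, 47, 27, 2]) = 1 + count_items([48, 43, 47, 27, 2])
count_items([48, 43, 47, 27, 2]) = 1 + count_items([43, 47, 27, 2])
count_items([43, 47, 27, 2]) = 1 + count_items([47, 27, 2])
count_items([47, 27, 2]) = 1 + count_items([27, 2])
count_items([27, 2]) = 1 + count_items([2])
count_items([2]) = 1 + count_items([])
count_items([]) = 0  (base case)
Unwinding: 1 + 1 + 1 + 1 + 1 + 1 + 1 + 1 + 1 + 0 = 9

9


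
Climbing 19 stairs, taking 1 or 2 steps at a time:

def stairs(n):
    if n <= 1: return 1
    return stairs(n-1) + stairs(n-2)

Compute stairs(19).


Building up from base cases:
stairs(0) = 1
stairs(1) = 1
stairs(2) = stairs(1) + stairs(0) = 1 + 1 = 2
stairs(3) = stairs(2) + stairs(1) = 2 + 1 = 3
stairs(4) = stairs(3) + stairs(2) = 3 + 2 = 5
stairs(5) = stairs(4) + stairs(3) = 5 + 3 = 8
stairs(6) = stairs(5) + stairs(4) = 8 + 5 = 13
stairs(7) = stairs(6) + stairs(5) = 13 + 8 = 21
stairs(8) = stairs(7) + stairs(6) = 21 + 13 = 34
stairs(9) = stairs(8) + stairs(7) = 34 + 21 = 55
stairs(10) = stairs(9) + stairs(8) = 55 + 34 = 89
stairs(11) = stairs(10) + stairs(9) = 89 + 55 = 144
stairs(12) = stairs(11) + stairs(10) = 144 + 89 = 233
stairs(13) = stairs(12) + stairs(11) = 233 + 144 = 377
stairs(14) = stairs(13) + stairs(12) = 377 + 233 = 610
stairs(15) = stairs(14) + stairs(13) = 610 + 377 = 987
stairs(16) = stairs(15) + stairs(14) = 987 + 610 = 1597
stairs(17) = stairs(16) + stairs(15) = 1597 + 987 = 2584
stairs(18) = stairs(17) + stairs(16) = 2584 + 1597 = 4181
stairs(19) = stairs(18) + stairs(17) = 4181 + 2584 = 6765

6765


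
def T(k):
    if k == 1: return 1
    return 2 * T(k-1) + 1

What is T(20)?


T(20) = 2 * T(19) + 1
T(19) = 2 * T(18) + 1
T(18) = 2 * T(17) + 1
T(17) = 2 * T(16) + 1
T(16) = 2 * T(15) + 1
T(15) = 2 * T(14) + 1
T(14) = 2 * T(13) + 1
T(13) = 2 * T(12) + 1
T(12) = 2 * T(11) + 1
T(11) = 2 * T(10) + 1
T(10) = 2 * T(9) + 1
T(9) = 2 * T(8) + 1
T(8) = 2 * T(7) + 1
T(7) = 2 * T(6) + 1
T(6) = 2 * T(5) + 1
T(5) = 2 * T(4) + 1
T(4) = 2 * T(3) + 1
T(3) = 2 * T(2) + 1
T(2) = 2 * T(1) + 1
T(1) = 1  (base case)
T(2) = 2 * 1 + 1 = 3
T(3) = 2 * 3 + 1 = 7
T(4) = 2 * 7 + 1 = 15
T(5) = 2 * 15 + 1 = 31
T(6) = 2 * 31 + 1 = 63
T(7) = 2 * 63 + 1 = 127
T(8) = 2 * 127 + 1 = 255
T(9) = 2 * 255 + 1 = 511
T(10) = 2 * 511 + 1 = 1023
T(11) = 2 * 1023 + 1 = 2047
T(12) = 2 * 2047 + 1 = 4095
T(13) = 2 * 4095 + 1 = 8191
T(14) = 2 * 8191 + 1 = 16383
T(15) = 2 * 16383 + 1 = 32767
T(16) = 2 * 32767 + 1 = 65535
T(17) = 2 * 65535 + 1 = 131071
T(18) = 2 * 131071 + 1 = 262143
T(19) = 2 * 262143 + 1 = 524287
T(20) = 2 * 524287 + 1 = 1048575

1048575


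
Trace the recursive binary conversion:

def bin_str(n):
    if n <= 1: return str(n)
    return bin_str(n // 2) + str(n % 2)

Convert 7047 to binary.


bin_str(7047) = bin_str(3523) + '1'
bin_str(3523) = bin_str(1761) + '1'
bin_str(1761) = bin_str(880) + '1'
bin_str(880) = bin_str(440) + '0'
bin_str(440) = bin_str(220) + '0'
bin_str(220) = bin_str(110) + '0'
bin_str(110) = bin_str(55) + '0'
bin_str(55) = bin_str(27) + '1'
bin_str(27) = bin_str(13) + '1'
bin_str(13) = bin_str(6) + '1'
bin_str(6) = bin_str(3) + '0'
bin_str(3) = bin_str(1) + '1'
bin_str(1) = '1'  (base case)
Concatenating: '1' + '1' + '0' + '1' + '1' + '1' + '0' + '0' + '0' + '0' + '1' + '1' + '1' = '1101110000111'

1101110000111


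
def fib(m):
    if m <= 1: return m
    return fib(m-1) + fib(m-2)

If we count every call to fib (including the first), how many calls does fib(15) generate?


Let C(n) = total calls for fib(n)
C(0) = 1, C(1) = 1
C(2) = 1 + C(1) + C(0) = 1 + 1 + 1 = 3
C(3) = 1 + C(2) + C(1) = 1 + 3 + 1 = 5
C(4) = 1 + C(3) + C(2) = 1 + 5 + 3 = 9
C(5) = 1 + C(4) + C(3) = 1 + 9 + 5 = 15
C(6) = 1 + C(5) + C(4) = 1 + 15 + 9 = 25
C(7) = 1 + C(6) + C(5) = 1 + 25 + 15 = 41
C(8) = 1 + C(7) + C(6) = 1 + 41 + 25 = 67
C(9) = 1 + C(8) + C(7) = 1 + 67 + 41 = 109
C(10) = 1 + C(9) + C(8) = 1 + 109 + 67 = 177
C(11) = 1 + C(10) + C(9) = 1 + 177 + 109 = 287
C(12) = 1 + C(11) + C(10) = 1 + 287 + 177 = 465
C(13) = 1 + C(12) + C(11) = 1 + 465 + 287 = 753
C(14) = 1 + C(13) + C(12) = 1 + 753 + 465 = 1219
C(15) = 1 + C(14) + C(13) = 1 + 1219 + 753 = 1973

1973


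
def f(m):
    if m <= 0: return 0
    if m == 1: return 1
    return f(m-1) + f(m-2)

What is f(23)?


Computing f(23) bottom-up:
f(0) = 0
f(1) = 1
f(2) = f(1) + f(0) = 1 + 0 = 1
f(3) = f(2) + f(1) = 1 + 1 = 2
f(4) = f(3) + f(2) = 2 + 1 = 3
f(5) = f(4) + f(3) = 3 + 2 = 5
f(6) = f(5) + f(4) = 5 + 3 = 8
f(7) = f(6) + f(5) = 8 + 5 = 13
f(8) = f(7) + f(6) = 13 + 8 = 21
f(9) = f(8) + f(7) = 21 + 13 = 34
f(10) = f(9) + f(8) = 34 + 21 = 55
f(11) = f(10) + f(9) = 55 + 34 = 89
f(12) = f(11) + f(10) = 89 + 55 = 144
f(13) = f(12) + f(11) = 144 + 89 = 233
f(14) = f(13) + f(12) = 233 + 144 = 377
f(15) = f(14) + f(13) = 377 + 233 = 610
f(16) = f(15) + f(14) = 610 + 377 = 987
f(17) = f(16) + f(15) = 987 + 610 = 1597
f(18) = f(17) + f(16) = 1597 + 987 = 2584
f(19) = f(18) + f(17) = 2584 + 1597 = 4181
f(20) = f(19) + f(18) = 4181 + 2584 = 6765
f(21) = f(20) + f(19) = 6765 + 4181 = 10946
f(22) = f(21) + f(20) = 10946 + 6765 = 17711
f(23) = f(22) + f(21) = 17711 + 10946 = 28657

28657


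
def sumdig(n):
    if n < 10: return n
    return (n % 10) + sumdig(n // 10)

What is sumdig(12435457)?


sumdig(12435457) = 7 + sumdig(1243545)
sumdig(1243545) = 5 + sumdig(124354)
sumdig(124354) = 4 + sumdig(12435)
sumdig(12435) = 5 + sumdig(1243)
sumdig(1243) = 3 + sumdig(124)
sumdig(124) = 4 + sumdig(12)
sumdig(12) = 2 + sumdig(1)
sumdig(1) = 1  (base case)
Total: 7 + 5 + 4 + 5 + 3 + 4 + 2 + 1 = 31

31


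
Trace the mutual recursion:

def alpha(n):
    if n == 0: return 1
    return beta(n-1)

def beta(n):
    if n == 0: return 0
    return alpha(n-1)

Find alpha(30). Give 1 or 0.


alpha(30) = beta(29)
beta(29) = alpha(28)
alpha(28) = beta(27)
beta(27) = alpha(26)
alpha(26) = beta(25)
beta(25) = alpha(24)
alpha(24) = beta(23)
beta(23) = alpha(22)
alpha(22) = beta(21)
beta(21) = alpha(20)
alpha(20) = beta(19)
beta(19) = alpha(18)
alpha(18) = beta(17)
beta(17) = alpha(16)
alpha(16) = beta(15)
beta(15) = alpha(14)
alpha(14) = beta(13)
beta(13) = alpha(12)
alpha(12) = beta(11)
beta(11) = alpha(10)
alpha(10) = beta(9)
beta(9) = alpha(8)
alpha(8) = beta(7)
beta(7) = alpha(6)
alpha(6) = beta(5)
beta(5) = alpha(4)
alpha(4) = beta(3)
beta(3) = alpha(2)
alpha(2) = beta(1)
beta(1) = alpha(0)
alpha(0) = 1  (base case)
Result: 1

1


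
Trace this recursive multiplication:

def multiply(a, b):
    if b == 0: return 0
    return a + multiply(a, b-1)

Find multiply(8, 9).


multiply(8, 9) = 8 + multiply(8, 8)
multiply(8, 8) = 8 + multiply(8, 7)
multiply(8, 7) = 8 + multiply(8, 6)
multiply(8, 6) = 8 + multiply(8, 5)
multiply(8, 5) = 8 + multiply(8, 4)
multiply(8, 4) = 8 + multiply(8, 3)
multiply(8, 3) = 8 + multiply(8, 2)
multiply(8, 2) = 8 + multiply(8, 1)
multiply(8, 1) = 8 + multiply(8, 0)
multiply(8, 0) = 0  (base case)
Total: 8 + 8 + 8 + 8 + 8 + 8 + 8 + 8 + 8 + 0 = 72

72


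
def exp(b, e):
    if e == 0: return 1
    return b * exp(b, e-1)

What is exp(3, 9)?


exp(3, 9)
= 3 * exp(3, 8)
= 3 * 3 * exp(3, 7)
= 3 * 3 * 3 * exp(3, 6)
= 3 * 3 * 3 * 3 * exp(3, 5)
= 3 * 3 * 3 * 3 * 3 * exp(3, 4)
= 3 * 3 * 3 * 3 * 3 * 3 * exp(3, 3)
= 3 * 3 * 3 * 3 * 3 * 3 * 3 * exp(3, 2)
= 3 * 3 * 3 * 3 * 3 * 3 * 3 * 3 * exp(3, 1)
= 3 * 3 * 3 * 3 * 3 * 3 * 3 * 3 * 3 * exp(3, 0)
= 3 * 3 * 3 * 3 * 3 * 3 * 3 * 3 * 3 * 1
= 19683

19683


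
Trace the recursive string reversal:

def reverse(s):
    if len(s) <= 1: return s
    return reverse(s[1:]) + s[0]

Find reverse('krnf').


reverse('krnf') = reverse('rnf') + 'k'
reverse('rnf') = reverse('nf') + 'r'
reverse('nf') = reverse('f') + 'n'
reverse('f') = 'f'  (base case)
Concatenating: 'f' + 'n' + 'r' + 'k' = 'fnrk'

fnrk


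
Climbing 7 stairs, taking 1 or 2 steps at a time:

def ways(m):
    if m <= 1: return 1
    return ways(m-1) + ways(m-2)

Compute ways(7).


Building up from base cases:
ways(0) = 1
ways(1) = 1
ways(2) = ways(1) + ways(0) = 1 + 1 = 2
ways(3) = ways(2) + ways(1) = 2 + 1 = 3
ways(4) = ways(3) + ways(2) = 3 + 2 = 5
ways(5) = ways(4) + ways(3) = 5 + 3 = 8
ways(6) = ways(5) + ways(4) = 8 + 5 = 13
ways(7) = ways(6) + ways(5) = 13 + 8 = 21

21


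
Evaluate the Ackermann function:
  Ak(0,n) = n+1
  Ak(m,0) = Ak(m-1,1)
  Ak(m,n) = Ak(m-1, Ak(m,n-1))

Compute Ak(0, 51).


Ak(0, 51) = 52
Result: Ak(0, 51) = 52

52


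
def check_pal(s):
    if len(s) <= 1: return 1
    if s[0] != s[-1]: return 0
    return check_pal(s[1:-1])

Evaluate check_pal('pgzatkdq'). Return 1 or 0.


check_pal('pgzatkdq'): s[0]='p' != s[-1]='q' -> return 0
Result: 0 (not a palindrome)

0


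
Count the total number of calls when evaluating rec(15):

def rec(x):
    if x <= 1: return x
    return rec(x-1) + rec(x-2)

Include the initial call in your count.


Let C(n) = total calls for rec(n)
C(0) = 1, C(1) = 1
C(2) = 1 + C(1) + C(0) = 1 + 1 + 1 = 3
C(3) = 1 + C(2) + C(1) = 1 + 3 + 1 = 5
C(4) = 1 + C(3) + C(2) = 1 + 5 + 3 = 9
C(5) = 1 + C(4) + C(3) = 1 + 9 + 5 = 15
C(6) = 1 + C(5) + C(4) = 1 + 15 + 9 = 25
C(7) = 1 + C(6) + C(5) = 1 + 25 + 15 = 41
C(8) = 1 + C(7) + C(6) = 1 + 41 + 25 = 67
C(9) = 1 + C(8) + C(7) = 1 + 67 + 41 = 109
C(10) = 1 + C(9) + C(8) = 1 + 109 + 67 = 177
C(11) = 1 + C(10) + C(9) = 1 + 177 + 109 = 287
C(12) = 1 + C(11) + C(10) = 1 + 287 + 177 = 465
C(13) = 1 + C(12) + C(11) = 1 + 465 + 287 = 753
C(14) = 1 + C(13) + C(12) = 1 + 753 + 465 = 1219
C(15) = 1 + C(14) + C(13) = 1 + 1219 + 753 = 1973

1973


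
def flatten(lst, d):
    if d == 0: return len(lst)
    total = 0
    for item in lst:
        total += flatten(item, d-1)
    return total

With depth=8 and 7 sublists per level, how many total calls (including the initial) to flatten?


At depth 0 (root): 1 call
At depth 1: each of 1 parents calls flatten on 7 children = 7 calls
At depth 2: each of 7 parents calls flatten on 7 children = 49 calls
At depth 3: each of 49 parents calls flatten on 7 children = 343 calls
At depth 4: each of 343 parents calls flatten on 7 children = 2401 calls
At depth 5: each of 2401 parents calls flatten on 7 children = 16807 calls
At depth 6: each of 16807 parents calls flatten on 7 children = 117649 calls
At depth 7: each of 117649 parents calls flatten on 7 children = 823543 calls
At depth 8: each of 823543 parents calls flatten on 7 children = 5764801 calls
Total: 1 + 7 + 49 + 343 + 2401 + 16807 + 117649 + 823543 + 5764801 = 6725601

6725601


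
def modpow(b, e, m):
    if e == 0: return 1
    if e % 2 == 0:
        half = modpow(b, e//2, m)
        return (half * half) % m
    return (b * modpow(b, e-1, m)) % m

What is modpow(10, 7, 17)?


modpow(10, 7, 17): e is odd, compute modpow(10, 6, 17)
  modpow(10, 6, 17): e is even, compute modpow(10, 3, 17)
    modpow(10, 3, 17): e is odd, compute modpow(10, 2, 17)
      modpow(10, 2, 17): e is even, compute modpow(10, 1, 17)
        modpow(10, 1, 17): e is odd, compute modpow(10, 0, 17)
          modpow(10, 0, 17) = 1
        (10 * 1) % 17 = 10
      half=10, (10*10) % 17 = 15
    (10 * 15) % 17 = 14
  half=14, (14*14) % 17 = 9
(10 * 9) % 17 = 5

5


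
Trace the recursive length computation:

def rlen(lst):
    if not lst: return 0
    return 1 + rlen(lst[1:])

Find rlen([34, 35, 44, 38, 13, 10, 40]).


rlen([34, 35, 44, 38, 13, 10, 40]) = 1 + rlen([35, 44, 38, 13, 10, 40])
rlen([35, 44, 38, 13, 10, 40]) = 1 + rlen([44, 38, 13, 10, 40])
rlen([44, 38, 13, 10, 40]) = 1 + rlen([38, 13, 10, 40])
rlen([38, 13, 10, 40]) = 1 + rlen([13, 10, 40])
rlen([13, 10, 40]) = 1 + rlen([10, 40])
rlen([10, 40]) = 1 + rlen([40])
rlen([40]) = 1 + rlen([])
rlen([]) = 0  (base case)
Unwinding: 1 + 1 + 1 + 1 + 1 + 1 + 1 + 0 = 7

7


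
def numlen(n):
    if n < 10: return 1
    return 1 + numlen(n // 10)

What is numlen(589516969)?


numlen(589516969) = 1 + numlen(58951696)
numlen(58951696) = 1 + numlen(5895169)
numlen(5895169) = 1 + numlen(589516)
numlen(589516) = 1 + numlen(58951)
numlen(58951) = 1 + numlen(5895)
numlen(5895) = 1 + numlen(589)
numlen(589) = 1 + numlen(58)
numlen(58) = 1 + numlen(5)
numlen(5) = 1  (base case: 5 < 10)
Unwinding: 1 + 1 + 1 + 1 + 1 + 1 + 1 + 1 + 1 = 9

9


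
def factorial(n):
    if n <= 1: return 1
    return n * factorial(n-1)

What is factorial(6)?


factorial(6)
= 6 * factorial(5)
= 6 * 5 * factorial(4)
= 6 * 5 * 4 * factorial(3)
= 6 * 5 * 4 * 3 * factorial(2)
= 6 * 5 * 4 * 3 * 2 * factorial(1)
= 6 * 5 * 4 * 3 * 2 * 1
= 720

720
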